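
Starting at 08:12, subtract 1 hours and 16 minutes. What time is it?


06:56

Start: 492 minutes from midnight
Subtract: 76 minutes
Remaining: 492 - 76 = 416
Hours: 6, Minutes: 56


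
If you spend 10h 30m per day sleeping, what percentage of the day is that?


43.8%

Time: 630 minutes
Day: 1440 minutes
Percentage = (630/1440) × 100 ≈ 43.8%


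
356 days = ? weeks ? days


50 weeks 6 days

Weeks: 356 ÷ 7 = 50 remainder 6


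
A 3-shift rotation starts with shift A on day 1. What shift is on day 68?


Shifts: A, B, C
Start: A (index 0)
Day 68: (0 + 68 - 1) mod 3
= 67 mod 3
= 1
Index 1 → shift B

Shift B


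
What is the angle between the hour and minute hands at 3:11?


29.5°

Hour hand = 3×30 + 11×0.5 = 95.5°
Minute hand = 11×6 = 66°
Difference = |95.5 - 66| = 29.5°


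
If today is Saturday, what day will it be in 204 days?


Start: Saturday (index 5)
(5 + 204) mod 7
= 209 mod 7
= 6
Index 6 → Sunday

Sunday


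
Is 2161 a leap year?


Rules: divisible by 4 AND (not by 100 OR by 400)
2161 ÷ 4 = 540 remainder 1 → not divisible by 4
Not divisible by 4 → not a leap year

No


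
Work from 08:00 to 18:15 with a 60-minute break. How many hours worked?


Total time = (18×60+15) - (8×60+0)
= 1095 - 480 = 615 min
Minus break: 615 - 60 = 555 min
= 9h 15m

9h 15m (555 minutes)


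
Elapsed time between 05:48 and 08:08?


2h 20m

End time in minutes: 8×60 + 8 = 488
Start time in minutes: 5×60 + 48 = 348
Difference = 488 - 348 = 140 minutes
= 2 hours 20 minutes


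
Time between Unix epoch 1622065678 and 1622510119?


Difference = 1622510119 - 1622065678 = 444441 seconds
In hours: 444441 / 3600 ≈ 123.5
In days: 444441 / 86400 ≈ 5.14

444441 seconds (123.5 hours / 5.14 days)


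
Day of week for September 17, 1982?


Zeller's congruence:
q=17, m=9, k=82, j=19
h = (17 + ⌊13×10/5⌋ + 82 + ⌊82/4⌋ + ⌊19/4⌋ - 2×19) mod 7
= (17 + 26 + 82 + 20 + 4 - 38) mod 7
= 111 mod 7 = 6
h=6 → Friday

Friday


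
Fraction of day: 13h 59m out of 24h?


0.5826 (58.26%)

Total minutes: 13×60 + 59 = 839
Day = 24×60 = 1440 minutes
Fraction = 839/1440 ≈ 0.5826
As a percentage: 839/1440 × 100 ≈ 58.26%


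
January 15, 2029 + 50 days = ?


Start: January 15, 2029
Add 50 days
January 15 → February 1: 31 - 15 + 1 = 17 days (50 - 17 = 33 left)
February 1 → March 1: 28 - 1 + 1 = 28 days (33 - 28 = 5 left)
March 1 + 5 = March 6, 2029

March 6, 2029


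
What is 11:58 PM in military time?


Input: 11:58 PM
PM: 11 + 12 = 23

23:58


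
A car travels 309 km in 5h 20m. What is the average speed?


Distance: 309 km
Time: 5h 20m = 320 min = 320/60 = 16/3 hours
Speed = 309 ÷ (16/3) = 309 × 3 / 16 = 927/16 ≈ 57.9 km/h

57.9 km/h


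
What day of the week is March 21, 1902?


Zeller's congruence:
q=21, m=3, k=2, j=19
h = (21 + ⌊13×4/5⌋ + 2 + ⌊2/4⌋ + ⌊19/4⌋ - 2×19) mod 7
= (21 + 10 + 2 + 0 + 4 - 38) mod 7
= -1 mod 7 = 6
h=6 → Friday

Friday


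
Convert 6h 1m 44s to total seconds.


Hours: 6 × 3600 = 21600
Minutes: 1 × 60 = 60
Seconds: 44
Total = 21600 + 60 + 44 = 21704

21704 seconds


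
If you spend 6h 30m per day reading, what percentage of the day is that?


27.1%

Time: 390 minutes
Day: 1440 minutes
Percentage = (390/1440) × 100 ≈ 27.1%


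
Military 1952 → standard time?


Hour: 19
19 - 12 = 7 → PM

7:52 PM


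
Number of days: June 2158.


Month: June (month 6)
June has 30 days

30 days


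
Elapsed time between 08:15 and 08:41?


End time in minutes: 8×60 + 41 = 521
Start time in minutes: 8×60 + 15 = 495
Difference = 521 - 495 = 26 minutes
= 0 hours 26 minutes

0h 26m


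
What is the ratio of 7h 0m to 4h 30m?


Duration 1: 420 minutes
Duration 2: 270 minutes
Ratio = 420:270
GCD = 30
Simplified = 14:9
As a decimal: 14/9 ≈ 1.56

14:9 (1.56)


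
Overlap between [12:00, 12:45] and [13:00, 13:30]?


Meeting A: 720-765 (in minutes from midnight)
Meeting B: 780-810
Overlap start = max(720, 780) = 780
Overlap end = min(765, 810) = 765
Overlap = max(0, 765 - 780) = 0 min

0 minutes


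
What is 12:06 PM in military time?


Input: 12:06 PM
12 PM → 12 (noon)

12:06


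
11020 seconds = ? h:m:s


3h 3m 40s

Hours: 11020 ÷ 3600 = 3 remainder 220
Minutes: 220 ÷ 60 = 3 remainder 40
Seconds: 40


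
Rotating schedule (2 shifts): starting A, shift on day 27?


Shift A

Shifts: A, B
Start: A (index 0)
Day 27: (0 + 27 - 1) mod 2
= 26 mod 2
= 0
Index 0 → shift A


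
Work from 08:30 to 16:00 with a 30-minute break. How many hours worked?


Total time = (16×60+0) - (8×60+30)
= 960 - 510 = 450 min
Minus break: 450 - 30 = 420 min
= 7h 0m

7h 0m (420 minutes)


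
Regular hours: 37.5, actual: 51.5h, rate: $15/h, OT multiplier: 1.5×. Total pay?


$877.50

Regular: 37.5h × $15 = $562.50
Overtime: 51.5 - 37.5 = 14.0h
OT pay: 14.0h × $15 × 1.5 = $315.00
Total = $562.50 + $315.00 = $877.50


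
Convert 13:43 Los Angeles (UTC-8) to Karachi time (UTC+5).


02:43 (next day)

Time difference = UTC+5 - UTC-8 = +13 hours
New hour = (13 + 13) mod 24
= 26 mod 24 = 2
Minutes unchanged → 02:43; 26 ≥ 24 → next day


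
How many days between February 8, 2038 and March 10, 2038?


From February 8, 2038 to March 10, 2038
Rest of February 2038: 28 - 8 = 20
Days into March 2038: 10
Total = 20 + 10 = 30 days

30 days


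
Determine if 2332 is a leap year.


Yes

Rules: divisible by 4 AND (not by 100 OR by 400)
2332 ÷ 4 = 583 exactly → divisible by 4
2332 ÷ 100 = 23 remainder 32 → not divisible by 100
Divisible by 4 but not by 100 → leap year


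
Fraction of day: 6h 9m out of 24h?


0.2563 (25.63%)

Total minutes: 6×60 + 9 = 369
Day = 24×60 = 1440 minutes
Fraction = 369/1440 ≈ 0.2563
As a percentage: 369/1440 × 100 ≈ 25.63%


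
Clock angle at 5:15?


67.5°

Hour hand = 5×30 + 15×0.5 = 157.5°
Minute hand = 15×6 = 90°
Difference = |157.5 - 90| = 67.5°


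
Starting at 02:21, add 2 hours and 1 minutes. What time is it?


Start: 141 minutes from midnight
Add: 121 minutes
Total: 262 minutes
Hours: 262 ÷ 60 = 4 remainder 22

04:22


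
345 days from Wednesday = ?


Start: Wednesday (index 2)
(2 + 345) mod 7
= 347 mod 7
= 4
Index 4 → Friday

Friday


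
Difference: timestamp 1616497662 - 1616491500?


Difference = 1616497662 - 1616491500 = 6162 seconds
In hours: 6162 / 3600 ≈ 1.7
In days: 6162 / 86400 ≈ 0.07

6162 seconds (1.7 hours / 0.07 days)


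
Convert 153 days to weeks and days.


Weeks: 153 ÷ 7 = 21 remainder 6

21 weeks 6 days


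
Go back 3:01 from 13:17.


10:16

Start: 797 minutes from midnight
Subtract: 181 minutes
Remaining: 797 - 181 = 616
Hours: 10, Minutes: 16


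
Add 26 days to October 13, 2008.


Start: October 13, 2008
Add 26 days
October 13 → November 1: 31 - 13 + 1 = 19 days (26 - 19 = 7 left)
November 1 + 7 = November 8, 2008

November 8, 2008


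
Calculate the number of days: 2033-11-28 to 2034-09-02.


From November 28, 2033 to September 2, 2034
Rest of November 2033: 30 - 28 = 2
Full months: December 31, January 31, February 2034 28, March 31, April 30, May 31, June 30, July 31, August 31
Days into September 2034: 2
Total = 2 + 31 + 31 + 28 + 31 + 30 + 31 + 30 + 31 + 31 + 2 = 278 days

278 days


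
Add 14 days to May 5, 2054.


May 19, 2054

Start: May 5, 2054
Add 14 days
May 5 + 14 = May 19, 2054


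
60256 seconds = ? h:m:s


16h 44m 16s

Hours: 60256 ÷ 3600 = 16 remainder 2656
Minutes: 2656 ÷ 60 = 44 remainder 16
Seconds: 16


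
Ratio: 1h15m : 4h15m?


5:17 (0.29)

Duration 1: 75 minutes
Duration 2: 255 minutes
Ratio = 75:255
GCD = 15
Simplified = 5:17
As a decimal: 5/17 ≈ 0.29


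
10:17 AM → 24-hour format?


Input: 10:17 AM
AM hour stays: 10

10:17


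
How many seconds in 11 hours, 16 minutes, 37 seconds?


Hours: 11 × 3600 = 39600
Minutes: 16 × 60 = 960
Seconds: 37
Total = 39600 + 960 + 37 = 40597

40597 seconds


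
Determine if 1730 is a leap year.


Rules: divisible by 4 AND (not by 100 OR by 400)
1730 ÷ 4 = 432 remainder 2 → not divisible by 4
Not divisible by 4 → not a leap year

No


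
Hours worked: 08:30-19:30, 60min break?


Total time = (19×60+30) - (8×60+30)
= 1170 - 510 = 660 min
Minus break: 660 - 60 = 600 min
= 10h 0m

10h 0m (600 minutes)


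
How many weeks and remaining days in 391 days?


Weeks: 391 ÷ 7 = 55 remainder 6

55 weeks 6 days


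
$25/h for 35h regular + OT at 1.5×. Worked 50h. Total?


Regular: 35h × $25 = $875.00
Overtime: 50 - 35 = 15h
OT pay: 15h × $25 × 1.5 = $562.50
Total = $875.00 + $562.50 = $1437.50

$1437.50


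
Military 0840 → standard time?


8:40 AM

Hour: 8
8 < 12 → AM


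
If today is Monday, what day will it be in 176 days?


Tuesday

Start: Monday (index 0)
(0 + 176) mod 7
= 176 mod 7
= 1
Index 1 → Tuesday


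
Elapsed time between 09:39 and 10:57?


1h 18m

End time in minutes: 10×60 + 57 = 657
Start time in minutes: 9×60 + 39 = 579
Difference = 657 - 579 = 78 minutes
= 1 hours 18 minutes


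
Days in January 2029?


Month: January (month 1)
January has 31 days

31 days


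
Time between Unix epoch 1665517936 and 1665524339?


Difference = 1665524339 - 1665517936 = 6403 seconds
In hours: 6403 / 3600 ≈ 1.8
In days: 6403 / 86400 ≈ 0.07

6403 seconds (1.8 hours / 0.07 days)


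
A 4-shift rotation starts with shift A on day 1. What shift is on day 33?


Shifts: A, B, C, D
Start: A (index 0)
Day 33: (0 + 33 - 1) mod 4
= 32 mod 4
= 0
Index 0 → shift A

Shift A


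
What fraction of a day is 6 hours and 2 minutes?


Total minutes: 6×60 + 2 = 362
Day = 24×60 = 1440 minutes
Fraction = 362/1440 ≈ 0.2514
As a percentage: 362/1440 × 100 ≈ 25.14%

0.2514 (25.14%)


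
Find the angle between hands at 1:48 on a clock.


Hour hand = 1×30 + 48×0.5 = 54.0°
Minute hand = 48×6 = 288°
Difference = |54.0 - 288| = 234.0°
Since > 180°: 360 - 234.0 = 126.0°

126.0°


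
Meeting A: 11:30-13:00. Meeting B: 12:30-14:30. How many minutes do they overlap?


30 minutes

Meeting A: 690-780 (in minutes from midnight)
Meeting B: 750-870
Overlap start = max(690, 750) = 750
Overlap end = min(780, 870) = 780
Overlap = max(0, 780 - 750) = 30 min


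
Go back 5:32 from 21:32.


Start: 1292 minutes from midnight
Subtract: 332 minutes
Remaining: 1292 - 332 = 960
Hours: 16, Minutes: 0

16:00


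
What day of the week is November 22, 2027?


Monday

Zeller's congruence:
q=22, m=11, k=27, j=20
h = (22 + ⌊13×12/5⌋ + 27 + ⌊27/4⌋ + ⌊20/4⌋ - 2×20) mod 7
= (22 + 31 + 27 + 6 + 5 - 40) mod 7
= 51 mod 7 = 2
h=2 → Monday


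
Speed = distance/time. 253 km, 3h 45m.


67.5 km/h

Distance: 253 km
Time: 3h 45m = 225 min = 225/60 = 15/4 hours
Speed = 253 ÷ (15/4) = 253 × 4 / 15 = 1012/15 ≈ 67.5 km/h


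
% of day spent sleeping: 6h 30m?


27.1%

Time: 390 minutes
Day: 1440 minutes
Percentage = (390/1440) × 100 ≈ 27.1%


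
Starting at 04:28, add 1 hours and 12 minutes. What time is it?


05:40

Start: 268 minutes from midnight
Add: 72 minutes
Total: 340 minutes
Hours: 340 ÷ 60 = 5 remainder 40


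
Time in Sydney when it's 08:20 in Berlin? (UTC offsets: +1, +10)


17:20

Time difference = UTC+10 - UTC+1 = +9 hours
New hour = (8 + 9) mod 24
= 17 mod 24 = 17
Minutes unchanged → 17:20


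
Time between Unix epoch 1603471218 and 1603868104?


396886 seconds (110.2 hours / 4.59 days)

Difference = 1603868104 - 1603471218 = 396886 seconds
In hours: 396886 / 3600 ≈ 110.2
In days: 396886 / 86400 ≈ 4.59


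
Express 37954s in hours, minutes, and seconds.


10h 32m 34s

Hours: 37954 ÷ 3600 = 10 remainder 1954
Minutes: 1954 ÷ 60 = 32 remainder 34
Seconds: 34


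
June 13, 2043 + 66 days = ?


Start: June 13, 2043
Add 66 days
June 13 → July 1: 30 - 13 + 1 = 18 days (66 - 18 = 48 left)
July 1 → August 1: 31 - 1 + 1 = 31 days (48 - 31 = 17 left)
August 1 + 17 = August 18, 2043

August 18, 2043


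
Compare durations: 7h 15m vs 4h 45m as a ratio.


29:19 (1.53)

Duration 1: 435 minutes
Duration 2: 285 minutes
Ratio = 435:285
GCD = 15
Simplified = 29:19
As a decimal: 29/19 ≈ 1.53


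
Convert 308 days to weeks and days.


Weeks: 308 ÷ 7 = 44 remainder 0

44 weeks 0 days


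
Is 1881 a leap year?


Rules: divisible by 4 AND (not by 100 OR by 400)
1881 ÷ 4 = 470 remainder 1 → not divisible by 4
Not divisible by 4 → not a leap year

No


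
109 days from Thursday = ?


Monday

Start: Thursday (index 3)
(3 + 109) mod 7
= 112 mod 7
= 0
Index 0 → Monday


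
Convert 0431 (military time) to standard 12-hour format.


Hour: 4
4 < 12 → AM

4:31 AM


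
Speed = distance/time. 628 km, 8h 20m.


75.4 km/h

Distance: 628 km
Time: 8h 20m = 500 min = 500/60 = 25/3 hours
Speed = 628 ÷ (25/3) = 628 × 3 / 25 = 1884/25 ≈ 75.4 km/h


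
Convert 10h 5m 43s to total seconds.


36343 seconds

Hours: 10 × 3600 = 36000
Minutes: 5 × 60 = 300
Seconds: 43
Total = 36000 + 300 + 43 = 36343


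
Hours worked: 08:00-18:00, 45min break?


9h 15m (555 minutes)

Total time = (18×60+0) - (8×60+0)
= 1080 - 480 = 600 min
Minus break: 600 - 45 = 555 min
= 9h 15m


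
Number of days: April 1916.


Month: April (month 4)
April has 30 days

30 days


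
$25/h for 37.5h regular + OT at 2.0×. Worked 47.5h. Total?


Regular: 37.5h × $25 = $937.50
Overtime: 47.5 - 37.5 = 10.0h
OT pay: 10.0h × $25 × 2.0 = $500.00
Total = $937.50 + $500.00 = $1437.50

$1437.50


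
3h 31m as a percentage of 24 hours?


0.1465 (14.65%)

Total minutes: 3×60 + 31 = 211
Day = 24×60 = 1440 minutes
Fraction = 211/1440 ≈ 0.1465
As a percentage: 211/1440 × 100 ≈ 14.65%


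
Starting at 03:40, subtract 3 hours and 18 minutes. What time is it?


00:22

Start: 220 minutes from midnight
Subtract: 198 minutes
Remaining: 220 - 198 = 22
Hours: 0, Minutes: 22


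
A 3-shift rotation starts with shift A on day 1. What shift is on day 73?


Shifts: A, B, C
Start: A (index 0)
Day 73: (0 + 73 - 1) mod 3
= 72 mod 3
= 0
Index 0 → shift A

Shift A


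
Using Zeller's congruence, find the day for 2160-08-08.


Zeller's congruence:
q=8, m=8, k=60, j=21
h = (8 + ⌊13×9/5⌋ + 60 + ⌊60/4⌋ + ⌊21/4⌋ - 2×21) mod 7
= (8 + 23 + 60 + 15 + 5 - 42) mod 7
= 69 mod 7 = 6
h=6 → Friday

Friday


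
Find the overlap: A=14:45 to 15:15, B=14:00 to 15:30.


30 minutes

Meeting A: 885-915 (in minutes from midnight)
Meeting B: 840-930
Overlap start = max(885, 840) = 885
Overlap end = min(915, 930) = 915
Overlap = max(0, 915 - 885) = 30 min


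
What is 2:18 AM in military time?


Input: 2:18 AM
AM hour stays: 2

02:18


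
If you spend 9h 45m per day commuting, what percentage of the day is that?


Time: 585 minutes
Day: 1440 minutes
Percentage = (585/1440) × 100 ≈ 40.6%

40.6%


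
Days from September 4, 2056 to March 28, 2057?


205 days

From September 4, 2056 to March 28, 2057
Rest of September 2056: 30 - 4 = 26
Full months: October 31, November 30, December 31, January 31, February 2057 28
Days into March 2057: 28
Total = 26 + 31 + 30 + 31 + 31 + 28 + 28 = 205 days


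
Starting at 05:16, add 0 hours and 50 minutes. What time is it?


06:06

Start: 316 minutes from midnight
Add: 50 minutes
Total: 366 minutes
Hours: 366 ÷ 60 = 6 remainder 6


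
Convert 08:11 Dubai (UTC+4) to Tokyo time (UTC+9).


13:11

Time difference = UTC+9 - UTC+4 = +5 hours
New hour = (8 + 5) mod 24
= 13 mod 24 = 13
Minutes unchanged → 13:11


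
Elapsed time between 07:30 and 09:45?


End time in minutes: 9×60 + 45 = 585
Start time in minutes: 7×60 + 30 = 450
Difference = 585 - 450 = 135 minutes
= 2 hours 15 minutes

2h 15m


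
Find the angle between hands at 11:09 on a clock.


79.5°

Hour hand = 11×30 + 9×0.5 = 334.5°
Minute hand = 9×6 = 54°
Difference = |334.5 - 54| = 280.5°
Since > 180°: 360 - 280.5 = 79.5°


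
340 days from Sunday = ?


Start: Sunday (index 6)
(6 + 340) mod 7
= 346 mod 7
= 3
Index 3 → Thursday

Thursday


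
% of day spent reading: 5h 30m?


22.9%

Time: 330 minutes
Day: 1440 minutes
Percentage = (330/1440) × 100 ≈ 22.9%


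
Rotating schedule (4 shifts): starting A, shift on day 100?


Shift D

Shifts: A, B, C, D
Start: A (index 0)
Day 100: (0 + 100 - 1) mod 4
= 99 mod 4
= 3
Index 3 → shift D


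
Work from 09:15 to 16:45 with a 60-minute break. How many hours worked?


6h 30m (390 minutes)

Total time = (16×60+45) - (9×60+15)
= 1005 - 555 = 450 min
Minus break: 450 - 60 = 390 min
= 6h 30m


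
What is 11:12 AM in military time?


Input: 11:12 AM
AM hour stays: 11

11:12


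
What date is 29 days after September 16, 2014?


Start: September 16, 2014
Add 29 days
September 16 → October 1: 30 - 16 + 1 = 15 days (29 - 15 = 14 left)
October 1 + 14 = October 15, 2014

October 15, 2014


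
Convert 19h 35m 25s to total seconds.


70525 seconds

Hours: 19 × 3600 = 68400
Minutes: 35 × 60 = 2100
Seconds: 25
Total = 68400 + 2100 + 25 = 70525


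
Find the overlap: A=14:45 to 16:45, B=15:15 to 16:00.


Meeting A: 885-1005 (in minutes from midnight)
Meeting B: 915-960
Overlap start = max(885, 915) = 915
Overlap end = min(1005, 960) = 960
Overlap = max(0, 960 - 915) = 45 min

45 minutes


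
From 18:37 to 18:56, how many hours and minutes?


0h 19m

End time in minutes: 18×60 + 56 = 1136
Start time in minutes: 18×60 + 37 = 1117
Difference = 1136 - 1117 = 19 minutes
= 0 hours 19 minutes


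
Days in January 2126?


Month: January (month 1)
January has 31 days

31 days


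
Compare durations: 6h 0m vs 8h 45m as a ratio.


Duration 1: 360 minutes
Duration 2: 525 minutes
Ratio = 360:525
GCD = 15
Simplified = 24:35
As a decimal: 24/35 ≈ 0.69

24:35 (0.69)


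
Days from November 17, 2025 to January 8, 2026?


From November 17, 2025 to January 8, 2026
Rest of November 2025: 30 - 17 = 13
Full months: December 31
Days into January 2026: 8
Total = 13 + 31 + 8 = 52 days

52 days


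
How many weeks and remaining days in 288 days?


Weeks: 288 ÷ 7 = 41 remainder 1

41 weeks 1 days


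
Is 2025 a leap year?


No

Rules: divisible by 4 AND (not by 100 OR by 400)
2025 ÷ 4 = 506 remainder 1 → not divisible by 4
Not divisible by 4 → not a leap year


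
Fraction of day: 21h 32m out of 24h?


0.8972 (89.72%)

Total minutes: 21×60 + 32 = 1292
Day = 24×60 = 1440 minutes
Fraction = 1292/1440 ≈ 0.8972
As a percentage: 1292/1440 × 100 ≈ 89.72%


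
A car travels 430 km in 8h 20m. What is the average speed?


51.6 km/h

Distance: 430 km
Time: 8h 20m = 500 min = 500/60 = 25/3 hours
Speed = 430 ÷ (25/3) = 430 × 3 / 25 = 1290/25 = 51.6 km/h


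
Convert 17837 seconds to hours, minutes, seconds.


4h 57m 17s

Hours: 17837 ÷ 3600 = 4 remainder 3437
Minutes: 3437 ÷ 60 = 57 remainder 17
Seconds: 17


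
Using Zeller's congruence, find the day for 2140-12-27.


Zeller's congruence:
q=27, m=12, k=40, j=21
h = (27 + ⌊13×13/5⌋ + 40 + ⌊40/4⌋ + ⌊21/4⌋ - 2×21) mod 7
= (27 + 33 + 40 + 10 + 5 - 42) mod 7
= 73 mod 7 = 3
h=3 → Tuesday

Tuesday


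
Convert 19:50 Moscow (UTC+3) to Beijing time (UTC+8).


Time difference = UTC+8 - UTC+3 = +5 hours
New hour = (19 + 5) mod 24
= 24 mod 24 = 0
Minutes unchanged → 00:50; 24 ≥ 24 → next day

00:50 (next day)


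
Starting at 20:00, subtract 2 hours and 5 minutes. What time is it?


17:55

Start: 1200 minutes from midnight
Subtract: 125 minutes
Remaining: 1200 - 125 = 1075
Hours: 17, Minutes: 55


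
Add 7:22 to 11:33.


18:55

Start: 693 minutes from midnight
Add: 442 minutes
Total: 1135 minutes
Hours: 1135 ÷ 60 = 18 remainder 55


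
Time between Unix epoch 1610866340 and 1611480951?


614611 seconds (170.7 hours / 7.11 days)

Difference = 1611480951 - 1610866340 = 614611 seconds
In hours: 614611 / 3600 ≈ 170.7
In days: 614611 / 86400 ≈ 7.11


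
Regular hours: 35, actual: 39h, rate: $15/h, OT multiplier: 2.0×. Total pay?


Regular: 35h × $15 = $525.00
Overtime: 39 - 35 = 4h
OT pay: 4h × $15 × 2.0 = $120.00
Total = $525.00 + $120.00 = $645.00

$645.00


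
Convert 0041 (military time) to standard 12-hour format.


Hour: 0
0 → 12 AM (midnight)

12:41 AM


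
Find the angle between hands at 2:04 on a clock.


38.0°

Hour hand = 2×30 + 4×0.5 = 62.0°
Minute hand = 4×6 = 24°
Difference = |62.0 - 24| = 38.0°


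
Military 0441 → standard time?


Hour: 4
4 < 12 → AM

4:41 AM


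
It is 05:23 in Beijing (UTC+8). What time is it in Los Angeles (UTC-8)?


13:23 (previous day)

Time difference = UTC-8 - UTC+8 = -16 hours
New hour = (5 -16) mod 24
= -11 mod 24 = 13
Minutes unchanged → 13:23; -11 < 0 → previous day


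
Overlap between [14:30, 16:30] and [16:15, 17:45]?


Meeting A: 870-990 (in minutes from midnight)
Meeting B: 975-1065
Overlap start = max(870, 975) = 975
Overlap end = min(990, 1065) = 990
Overlap = max(0, 990 - 975) = 15 min

15 minutes


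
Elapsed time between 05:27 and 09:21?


End time in minutes: 9×60 + 21 = 561
Start time in minutes: 5×60 + 27 = 327
Difference = 561 - 327 = 234 minutes
= 3 hours 54 minutes

3h 54m


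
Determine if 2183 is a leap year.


No

Rules: divisible by 4 AND (not by 100 OR by 400)
2183 ÷ 4 = 545 remainder 3 → not divisible by 4
Not divisible by 4 → not a leap year


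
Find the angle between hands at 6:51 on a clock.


Hour hand = 6×30 + 51×0.5 = 205.5°
Minute hand = 51×6 = 306°
Difference = |205.5 - 306| = 100.5°

100.5°


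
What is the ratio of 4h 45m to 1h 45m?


Duration 1: 285 minutes
Duration 2: 105 minutes
Ratio = 285:105
GCD = 15
Simplified = 19:7
As a decimal: 19/7 ≈ 2.71

19:7 (2.71)


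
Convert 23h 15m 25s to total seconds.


Hours: 23 × 3600 = 82800
Minutes: 15 × 60 = 900
Seconds: 25
Total = 82800 + 900 + 25 = 83725

83725 seconds


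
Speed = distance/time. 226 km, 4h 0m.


56.5 km/h

Distance: 226 km
Time: 4 hours
Speed = 226 / 4 = 56.5 km/h


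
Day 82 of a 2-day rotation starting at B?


Shifts: A, B
Start: B (index 1)
Day 82: (1 + 82 - 1) mod 2
= 82 mod 2
= 0
Index 0 → shift A

Shift A


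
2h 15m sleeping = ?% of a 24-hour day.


9.4%

Time: 135 minutes
Day: 1440 minutes
Percentage = (135/1440) × 100 ≈ 9.4%


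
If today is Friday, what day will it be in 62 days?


Thursday

Start: Friday (index 4)
(4 + 62) mod 7
= 66 mod 7
= 3
Index 3 → Thursday


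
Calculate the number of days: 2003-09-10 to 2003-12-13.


From September 10, 2003 to December 13, 2003
Rest of September 2003: 30 - 10 = 20
Full months: October 31, November 30
Days into December 2003: 13
Total = 20 + 31 + 30 + 13 = 94 days

94 days


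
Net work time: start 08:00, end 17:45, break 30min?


Total time = (17×60+45) - (8×60+0)
= 1065 - 480 = 585 min
Minus break: 585 - 30 = 555 min
= 9h 15m

9h 15m (555 minutes)


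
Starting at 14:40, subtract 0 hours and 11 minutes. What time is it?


Start: 880 minutes from midnight
Subtract: 11 minutes
Remaining: 880 - 11 = 869
Hours: 14, Minutes: 29

14:29


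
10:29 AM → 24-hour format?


Input: 10:29 AM
AM hour stays: 10

10:29


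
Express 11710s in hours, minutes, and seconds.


3h 15m 10s

Hours: 11710 ÷ 3600 = 3 remainder 910
Minutes: 910 ÷ 60 = 15 remainder 10
Seconds: 10


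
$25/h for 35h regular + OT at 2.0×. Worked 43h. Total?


Regular: 35h × $25 = $875.00
Overtime: 43 - 35 = 8h
OT pay: 8h × $25 × 2.0 = $400.00
Total = $875.00 + $400.00 = $1275.00

$1275.00


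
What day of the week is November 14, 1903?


Zeller's congruence:
q=14, m=11, k=3, j=19
h = (14 + ⌊13×12/5⌋ + 3 + ⌊3/4⌋ + ⌊19/4⌋ - 2×19) mod 7
= (14 + 31 + 3 + 0 + 4 - 38) mod 7
= 14 mod 7 = 0
h=0 → Saturday

Saturday


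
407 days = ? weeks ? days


Weeks: 407 ÷ 7 = 58 remainder 1

58 weeks 1 days


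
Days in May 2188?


Month: May (month 5)
May has 31 days

31 days


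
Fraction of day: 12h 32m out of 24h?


0.5222 (52.22%)

Total minutes: 12×60 + 32 = 752
Day = 24×60 = 1440 minutes
Fraction = 752/1440 ≈ 0.5222
As a percentage: 752/1440 × 100 ≈ 52.22%


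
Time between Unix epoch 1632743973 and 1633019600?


275627 seconds (76.6 hours / 3.19 days)

Difference = 1633019600 - 1632743973 = 275627 seconds
In hours: 275627 / 3600 ≈ 76.6
In days: 275627 / 86400 ≈ 3.19


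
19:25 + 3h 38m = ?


23:03

Start: 1165 minutes from midnight
Add: 218 minutes
Total: 1383 minutes
Hours: 1383 ÷ 60 = 23 remainder 3


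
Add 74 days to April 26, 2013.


Start: April 26, 2013
Add 74 days
April 26 → May 1: 30 - 26 + 1 = 5 days (74 - 5 = 69 left)
May 1 → June 1: 31 - 1 + 1 = 31 days (69 - 31 = 38 left)
June 1 → July 1: 30 - 1 + 1 = 30 days (38 - 30 = 8 left)
July 1 + 8 = July 9, 2013

July 9, 2013


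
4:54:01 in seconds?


17641 seconds

Hours: 4 × 3600 = 14400
Minutes: 54 × 60 = 3240
Seconds: 1
Total = 14400 + 3240 + 1 = 17641


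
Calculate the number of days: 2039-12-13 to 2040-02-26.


75 days

From December 13, 2039 to February 26, 2040
Rest of December 2039: 31 - 13 = 18
Full months: January 31
Days into February 2040: 26
Total = 18 + 31 + 26 = 75 days


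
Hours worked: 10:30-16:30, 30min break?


Total time = (16×60+30) - (10×60+30)
= 990 - 630 = 360 min
Minus break: 360 - 30 = 330 min
= 5h 30m

5h 30m (330 minutes)


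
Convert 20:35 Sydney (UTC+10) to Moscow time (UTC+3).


13:35

Time difference = UTC+3 - UTC+10 = -7 hours
New hour = (20 -7) mod 24
= 13 mod 24 = 13
Minutes unchanged → 13:35


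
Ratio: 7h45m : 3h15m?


31:13 (2.38)

Duration 1: 465 minutes
Duration 2: 195 minutes
Ratio = 465:195
GCD = 15
Simplified = 31:13
As a decimal: 31/13 ≈ 2.38


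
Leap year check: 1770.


Rules: divisible by 4 AND (not by 100 OR by 400)
1770 ÷ 4 = 442 remainder 2 → not divisible by 4
Not divisible by 4 → not a leap year

No


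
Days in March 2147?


Month: March (month 3)
March has 31 days

31 days


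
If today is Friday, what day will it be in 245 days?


Friday

Start: Friday (index 4)
(4 + 245) mod 7
= 249 mod 7
= 4
Index 4 → Friday


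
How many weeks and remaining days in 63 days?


9 weeks 0 days

Weeks: 63 ÷ 7 = 9 remainder 0


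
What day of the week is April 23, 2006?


Sunday

Zeller's congruence:
q=23, m=4, k=6, j=20
h = (23 + ⌊13×5/5⌋ + 6 + ⌊6/4⌋ + ⌊20/4⌋ - 2×20) mod 7
= (23 + 13 + 6 + 1 + 5 - 40) mod 7
= 8 mod 7 = 1
h=1 → Sunday


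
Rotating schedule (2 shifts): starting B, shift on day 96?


Shift A

Shifts: A, B
Start: B (index 1)
Day 96: (1 + 96 - 1) mod 2
= 96 mod 2
= 0
Index 0 → shift A


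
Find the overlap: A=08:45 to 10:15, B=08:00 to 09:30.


Meeting A: 525-615 (in minutes from midnight)
Meeting B: 480-570
Overlap start = max(525, 480) = 525
Overlap end = min(615, 570) = 570
Overlap = max(0, 570 - 525) = 45 min

45 minutes


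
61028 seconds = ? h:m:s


16h 57m 8s

Hours: 61028 ÷ 3600 = 16 remainder 3428
Minutes: 3428 ÷ 60 = 57 remainder 8
Seconds: 8


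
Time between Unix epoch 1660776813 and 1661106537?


329724 seconds (91.6 hours / 3.82 days)

Difference = 1661106537 - 1660776813 = 329724 seconds
In hours: 329724 / 3600 ≈ 91.6
In days: 329724 / 86400 ≈ 3.82


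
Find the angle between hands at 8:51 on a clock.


40.5°

Hour hand = 8×30 + 51×0.5 = 265.5°
Minute hand = 51×6 = 306°
Difference = |265.5 - 306| = 40.5°


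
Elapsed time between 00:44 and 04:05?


3h 21m

End time in minutes: 4×60 + 5 = 245
Start time in minutes: 0×60 + 44 = 44
Difference = 245 - 44 = 201 minutes
= 3 hours 21 minutes


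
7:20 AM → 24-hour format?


07:20

Input: 7:20 AM
AM hour stays: 7


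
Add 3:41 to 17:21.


21:02

Start: 1041 minutes from midnight
Add: 221 minutes
Total: 1262 minutes
Hours: 1262 ÷ 60 = 21 remainder 2


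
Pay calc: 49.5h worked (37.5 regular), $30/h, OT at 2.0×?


Regular: 37.5h × $30 = $1125.00
Overtime: 49.5 - 37.5 = 12.0h
OT pay: 12.0h × $30 × 2.0 = $720.00
Total = $1125.00 + $720.00 = $1845.00

$1845.00


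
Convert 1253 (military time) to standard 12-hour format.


Hour: 12
12 → 12 PM (noon)

12:53 PM


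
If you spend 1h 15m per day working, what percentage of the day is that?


Time: 75 minutes
Day: 1440 minutes
Percentage = (75/1440) × 100 ≈ 5.2%

5.2%


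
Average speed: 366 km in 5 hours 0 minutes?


Distance: 366 km
Time: 5 hours
Speed = 366 / 5 = 73.2 km/h

73.2 km/h


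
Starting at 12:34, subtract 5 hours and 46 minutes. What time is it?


06:48

Start: 754 minutes from midnight
Subtract: 346 minutes
Remaining: 754 - 346 = 408
Hours: 6, Minutes: 48


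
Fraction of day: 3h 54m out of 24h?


0.1625 (16.25%)

Total minutes: 3×60 + 54 = 234
Day = 24×60 = 1440 minutes
Fraction = 234/1440 = 0.1625
As a percentage: 234/1440 × 100 = 16.25%


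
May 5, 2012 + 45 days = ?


June 19, 2012

Start: May 5, 2012
Add 45 days
May 5 → June 1: 31 - 5 + 1 = 27 days (45 - 27 = 18 left)
June 1 + 18 = June 19, 2012


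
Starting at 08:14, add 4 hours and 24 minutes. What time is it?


Start: 494 minutes from midnight
Add: 264 minutes
Total: 758 minutes
Hours: 758 ÷ 60 = 12 remainder 38

12:38


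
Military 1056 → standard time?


10:56 AM

Hour: 10
10 < 12 → AM


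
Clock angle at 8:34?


53.0°

Hour hand = 8×30 + 34×0.5 = 257.0°
Minute hand = 34×6 = 204°
Difference = |257.0 - 204| = 53.0°


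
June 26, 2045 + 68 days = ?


Start: June 26, 2045
Add 68 days
June 26 → July 1: 30 - 26 + 1 = 5 days (68 - 5 = 63 left)
July 1 → August 1: 31 - 1 + 1 = 31 days (63 - 31 = 32 left)
August 1 → September 1: 31 - 1 + 1 = 31 days (32 - 31 = 1 left)
September 1 + 1 = September 2, 2045

September 2, 2045


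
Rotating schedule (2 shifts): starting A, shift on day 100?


Shifts: A, B
Start: A (index 0)
Day 100: (0 + 100 - 1) mod 2
= 99 mod 2
= 1
Index 1 → shift B

Shift B


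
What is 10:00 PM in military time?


Input: 10:00 PM
PM: 10 + 12 = 22

22:00


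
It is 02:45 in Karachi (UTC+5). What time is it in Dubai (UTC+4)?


01:45

Time difference = UTC+4 - UTC+5 = -1 hours
New hour = (2 -1) mod 24
= 1 mod 24 = 1
Minutes unchanged → 01:45


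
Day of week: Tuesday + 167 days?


Monday

Start: Tuesday (index 1)
(1 + 167) mod 7
= 168 mod 7
= 0
Index 0 → Monday


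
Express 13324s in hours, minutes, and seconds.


Hours: 13324 ÷ 3600 = 3 remainder 2524
Minutes: 2524 ÷ 60 = 42 remainder 4
Seconds: 4

3h 42m 4s


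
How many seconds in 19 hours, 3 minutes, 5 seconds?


Hours: 19 × 3600 = 68400
Minutes: 3 × 60 = 180
Seconds: 5
Total = 68400 + 180 + 5 = 68585

68585 seconds


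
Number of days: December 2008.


31 days

Month: December (month 12)
December has 31 days


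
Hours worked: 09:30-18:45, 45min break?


8h 30m (510 minutes)

Total time = (18×60+45) - (9×60+30)
= 1125 - 570 = 555 min
Minus break: 555 - 45 = 510 min
= 8h 30m


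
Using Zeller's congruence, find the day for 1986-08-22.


Friday

Zeller's congruence:
q=22, m=8, k=86, j=19
h = (22 + ⌊13×9/5⌋ + 86 + ⌊86/4⌋ + ⌊19/4⌋ - 2×19) mod 7
= (22 + 23 + 86 + 21 + 4 - 38) mod 7
= 118 mod 7 = 6
h=6 → Friday


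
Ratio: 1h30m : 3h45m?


2:5 (0.40)

Duration 1: 90 minutes
Duration 2: 225 minutes
Ratio = 90:225
GCD = 45
Simplified = 2:5
As a decimal: 2/5 = 0.40


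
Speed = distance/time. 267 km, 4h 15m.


62.8 km/h

Distance: 267 km
Time: 4h 15m = 255 min = 255/60 = 17/4 hours
Speed = 267 ÷ (17/4) = 267 × 4 / 17 = 1068/17 ≈ 62.8 km/h


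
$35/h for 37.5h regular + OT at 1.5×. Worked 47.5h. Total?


Regular: 37.5h × $35 = $1312.50
Overtime: 47.5 - 37.5 = 10.0h
OT pay: 10.0h × $35 × 1.5 = $525.00
Total = $1312.50 + $525.00 = $1837.50

$1837.50


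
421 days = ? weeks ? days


Weeks: 421 ÷ 7 = 60 remainder 1

60 weeks 1 days


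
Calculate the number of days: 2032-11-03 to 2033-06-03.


212 days

From November 3, 2032 to June 3, 2033
Rest of November 2032: 30 - 3 = 27
Full months: December 31, January 31, February 2033 28, March 31, April 30, May 31
Days into June 2033: 3
Total = 27 + 31 + 31 + 28 + 31 + 30 + 31 + 3 = 212 days


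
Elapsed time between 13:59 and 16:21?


End time in minutes: 16×60 + 21 = 981
Start time in minutes: 13×60 + 59 = 839
Difference = 981 - 839 = 142 minutes
= 2 hours 22 minutes

2h 22m


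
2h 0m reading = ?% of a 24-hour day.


Time: 120 minutes
Day: 1440 minutes
Percentage = (120/1440) × 100 ≈ 8.3%

8.3%


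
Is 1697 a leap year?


Rules: divisible by 4 AND (not by 100 OR by 400)
1697 ÷ 4 = 424 remainder 1 → not divisible by 4
Not divisible by 4 → not a leap year

No


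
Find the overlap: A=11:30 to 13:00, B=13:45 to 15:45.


Meeting A: 690-780 (in minutes from midnight)
Meeting B: 825-945
Overlap start = max(690, 825) = 825
Overlap end = min(780, 945) = 780
Overlap = max(0, 780 - 825) = 0 min

0 minutes


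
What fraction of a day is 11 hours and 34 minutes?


Total minutes: 11×60 + 34 = 694
Day = 24×60 = 1440 minutes
Fraction = 694/1440 ≈ 0.4819
As a percentage: 694/1440 × 100 ≈ 48.19%

0.4819 (48.19%)


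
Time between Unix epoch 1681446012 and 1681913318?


Difference = 1681913318 - 1681446012 = 467306 seconds
In hours: 467306 / 3600 ≈ 129.8
In days: 467306 / 86400 ≈ 5.41

467306 seconds (129.8 hours / 5.41 days)


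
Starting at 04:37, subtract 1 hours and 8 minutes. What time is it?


03:29

Start: 277 minutes from midnight
Subtract: 68 minutes
Remaining: 277 - 68 = 209
Hours: 3, Minutes: 29


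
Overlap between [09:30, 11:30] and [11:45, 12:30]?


Meeting A: 570-690 (in minutes from midnight)
Meeting B: 705-750
Overlap start = max(570, 705) = 705
Overlap end = min(690, 750) = 690
Overlap = max(0, 690 - 705) = 0 min

0 minutes


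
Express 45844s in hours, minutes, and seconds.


Hours: 45844 ÷ 3600 = 12 remainder 2644
Minutes: 2644 ÷ 60 = 44 remainder 4
Seconds: 4

12h 44m 4s


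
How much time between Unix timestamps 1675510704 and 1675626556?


Difference = 1675626556 - 1675510704 = 115852 seconds
In hours: 115852 / 3600 ≈ 32.2
In days: 115852 / 86400 ≈ 1.34

115852 seconds (32.2 hours / 1.34 days)


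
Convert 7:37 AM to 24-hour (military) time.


Input: 7:37 AM
AM hour stays: 7

07:37


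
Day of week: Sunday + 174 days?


Saturday

Start: Sunday (index 6)
(6 + 174) mod 7
= 180 mod 7
= 5
Index 5 → Saturday


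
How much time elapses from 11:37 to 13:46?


2h 9m

End time in minutes: 13×60 + 46 = 826
Start time in minutes: 11×60 + 37 = 697
Difference = 826 - 697 = 129 minutes
= 2 hours 9 minutes


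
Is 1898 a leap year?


Rules: divisible by 4 AND (not by 100 OR by 400)
1898 ÷ 4 = 474 remainder 2 → not divisible by 4
Not divisible by 4 → not a leap year

No


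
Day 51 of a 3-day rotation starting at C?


Shift B

Shifts: A, B, C
Start: C (index 2)
Day 51: (2 + 51 - 1) mod 3
= 52 mod 3
= 1
Index 1 → shift B


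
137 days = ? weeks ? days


Weeks: 137 ÷ 7 = 19 remainder 4

19 weeks 4 days


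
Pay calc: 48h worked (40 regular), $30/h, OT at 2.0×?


$1680.00

Regular: 40h × $30 = $1200.00
Overtime: 48 - 40 = 8h
OT pay: 8h × $30 × 2.0 = $480.00
Total = $1200.00 + $480.00 = $1680.00


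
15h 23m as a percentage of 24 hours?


0.6410 (64.10%)

Total minutes: 15×60 + 23 = 923
Day = 24×60 = 1440 minutes
Fraction = 923/1440 ≈ 0.6410
As a percentage: 923/1440 × 100 ≈ 64.10%


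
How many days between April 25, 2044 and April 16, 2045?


From April 25, 2044 to April 16, 2045
Rest of April 2044: 30 - 25 = 5
Full months: May 31, June 30, July 31, August 31, September 30, October 31, November 30, December 31, January 31, February 2045 28, March 31
Days into April 2045: 16
Total = 5 + 31 + 30 + 31 + 31 + 30 + 31 + 30 + 31 + 31 + 28 + 31 + 16 = 356 days

356 days


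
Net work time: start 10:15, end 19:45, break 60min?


8h 30m (510 minutes)

Total time = (19×60+45) - (10×60+15)
= 1185 - 615 = 570 min
Minus break: 570 - 60 = 510 min
= 8h 30m


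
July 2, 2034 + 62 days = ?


Start: July 2, 2034
Add 62 days
July 2 → August 1: 31 - 2 + 1 = 30 days (62 - 30 = 32 left)
August 1 → September 1: 31 - 1 + 1 = 31 days (32 - 31 = 1 left)
September 1 + 1 = September 2, 2034

September 2, 2034


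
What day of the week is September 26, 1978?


Tuesday

Zeller's congruence:
q=26, m=9, k=78, j=19
h = (26 + ⌊13×10/5⌋ + 78 + ⌊78/4⌋ + ⌊19/4⌋ - 2×19) mod 7
= (26 + 26 + 78 + 19 + 4 - 38) mod 7
= 115 mod 7 = 3
h=3 → Tuesday


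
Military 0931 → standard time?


Hour: 9
9 < 12 → AM

9:31 AM


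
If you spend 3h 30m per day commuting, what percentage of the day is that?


14.6%

Time: 210 minutes
Day: 1440 minutes
Percentage = (210/1440) × 100 ≈ 14.6%


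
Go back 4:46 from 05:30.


Start: 330 minutes from midnight
Subtract: 286 minutes
Remaining: 330 - 286 = 44
Hours: 0, Minutes: 44

00:44


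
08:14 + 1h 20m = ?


Start: 494 minutes from midnight
Add: 80 minutes
Total: 574 minutes
Hours: 574 ÷ 60 = 9 remainder 34

09:34


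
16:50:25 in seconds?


Hours: 16 × 3600 = 57600
Minutes: 50 × 60 = 3000
Seconds: 25
Total = 57600 + 3000 + 25 = 60625

60625 seconds


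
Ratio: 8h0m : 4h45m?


Duration 1: 480 minutes
Duration 2: 285 minutes
Ratio = 480:285
GCD = 15
Simplified = 32:19
As a decimal: 32/19 ≈ 1.68

32:19 (1.68)


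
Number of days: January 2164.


31 days

Month: January (month 1)
January has 31 days


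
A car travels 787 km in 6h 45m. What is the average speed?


116.6 km/h

Distance: 787 km
Time: 6h 45m = 405 min = 405/60 = 27/4 hours
Speed = 787 ÷ (27/4) = 787 × 4 / 27 = 3148/27 ≈ 116.6 km/h


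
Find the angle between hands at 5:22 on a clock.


Hour hand = 5×30 + 22×0.5 = 161.0°
Minute hand = 22×6 = 132°
Difference = |161.0 - 132| = 29.0°

29.0°


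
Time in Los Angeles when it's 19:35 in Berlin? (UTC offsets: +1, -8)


10:35

Time difference = UTC-8 - UTC+1 = -9 hours
New hour = (19 -9) mod 24
= 10 mod 24 = 10
Minutes unchanged → 10:35


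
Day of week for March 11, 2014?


Tuesday

Zeller's congruence:
q=11, m=3, k=14, j=20
h = (11 + ⌊13×4/5⌋ + 14 + ⌊14/4⌋ + ⌊20/4⌋ - 2×20) mod 7
= (11 + 10 + 14 + 3 + 5 - 40) mod 7
= 3 mod 7 = 3
h=3 → Tuesday


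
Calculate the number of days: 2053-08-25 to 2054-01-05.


From August 25, 2053 to January 5, 2054
Rest of August 2053: 31 - 25 = 6
Full months: September 30, October 31, November 30, December 31
Days into January 2054: 5
Total = 6 + 30 + 31 + 30 + 31 + 5 = 133 days

133 days


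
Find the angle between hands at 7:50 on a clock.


Hour hand = 7×30 + 50×0.5 = 235.0°
Minute hand = 50×6 = 300°
Difference = |235.0 - 300| = 65.0°

65.0°


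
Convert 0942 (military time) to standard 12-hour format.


Hour: 9
9 < 12 → AM

9:42 AM


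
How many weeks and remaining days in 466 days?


Weeks: 466 ÷ 7 = 66 remainder 4

66 weeks 4 days


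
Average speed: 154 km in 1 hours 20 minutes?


115.5 km/h

Distance: 154 km
Time: 1h 20m = 80 min = 80/60 = 4/3 hours
Speed = 154 ÷ (4/3) = 154 × 3 / 4 = 462/4 = 115.5 km/h


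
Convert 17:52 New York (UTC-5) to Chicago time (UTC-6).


16:52

Time difference = UTC-6 - UTC-5 = -1 hours
New hour = (17 -1) mod 24
= 16 mod 24 = 16
Minutes unchanged → 16:52
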